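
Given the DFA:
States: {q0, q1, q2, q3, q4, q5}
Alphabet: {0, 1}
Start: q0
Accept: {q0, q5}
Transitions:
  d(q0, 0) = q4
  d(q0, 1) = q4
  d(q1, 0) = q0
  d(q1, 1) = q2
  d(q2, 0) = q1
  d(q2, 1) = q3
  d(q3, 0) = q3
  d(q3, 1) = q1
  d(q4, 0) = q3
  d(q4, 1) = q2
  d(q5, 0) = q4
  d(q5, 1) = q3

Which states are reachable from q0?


BFS from q0:
  layer 0: {q0}
  layer 1: {q4}
  layer 2: {q2, q3}
  layer 3: {q1}

{q0, q1, q2, q3, q4}


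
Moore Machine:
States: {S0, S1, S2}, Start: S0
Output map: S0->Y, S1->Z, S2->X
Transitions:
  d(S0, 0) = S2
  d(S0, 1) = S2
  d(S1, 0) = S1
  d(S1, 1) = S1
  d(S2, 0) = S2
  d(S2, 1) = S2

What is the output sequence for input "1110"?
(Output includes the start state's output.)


Start: S0 (output Y)
  --1--> S2 (output X)
  --1--> S2 (output X)
  --1--> S2 (output X)
  --0--> S2 (output X)

"YXXXX"


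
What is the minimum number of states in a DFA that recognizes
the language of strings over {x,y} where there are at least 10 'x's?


States: count = 0, 1, ..., 9, and a final '>= 10' state.
Total: 10 + 1 = 11. Accept = '>= 10' state.

11


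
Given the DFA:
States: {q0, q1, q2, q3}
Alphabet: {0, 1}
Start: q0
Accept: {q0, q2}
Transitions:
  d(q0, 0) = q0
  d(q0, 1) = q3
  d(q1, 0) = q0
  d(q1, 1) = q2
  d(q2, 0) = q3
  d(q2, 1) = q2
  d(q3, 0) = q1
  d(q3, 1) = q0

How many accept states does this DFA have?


Accept states listed: {q0, q2}
Counting: q0(1) q2(2)

2


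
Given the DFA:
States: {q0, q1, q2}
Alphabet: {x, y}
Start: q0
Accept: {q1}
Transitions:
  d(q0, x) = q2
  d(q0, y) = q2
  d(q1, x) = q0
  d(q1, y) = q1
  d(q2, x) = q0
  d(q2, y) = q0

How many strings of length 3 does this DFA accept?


Enumerating all length-3 strings:
  "xxx" -> q2 [reject]
  "xxy" -> q2 [reject]
  "xyx" -> q2 [reject]
  "xyy" -> q2 [reject]
  "yxx" -> q2 [reject]
  "yxy" -> q2 [reject]
  "yyx" -> q2 [reject]
  "yyy" -> q2 [reject]

0 out of 8


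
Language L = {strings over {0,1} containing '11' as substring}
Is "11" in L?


'11' occurs at index 0

Yes, "11" is in L


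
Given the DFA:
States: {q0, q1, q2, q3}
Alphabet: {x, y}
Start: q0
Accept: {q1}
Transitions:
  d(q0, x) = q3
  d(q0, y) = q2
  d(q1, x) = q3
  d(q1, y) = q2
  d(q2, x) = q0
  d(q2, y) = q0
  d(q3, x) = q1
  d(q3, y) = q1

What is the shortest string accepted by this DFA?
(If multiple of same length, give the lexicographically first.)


BFS by string length (lex-first path to each state shown):
  len 0: q0<-""
  len 1: q2<-"y", q3<-"x"
  len 2: q0<-"yx", q1<-"xx"
Found accept state at length 2.

"xx"


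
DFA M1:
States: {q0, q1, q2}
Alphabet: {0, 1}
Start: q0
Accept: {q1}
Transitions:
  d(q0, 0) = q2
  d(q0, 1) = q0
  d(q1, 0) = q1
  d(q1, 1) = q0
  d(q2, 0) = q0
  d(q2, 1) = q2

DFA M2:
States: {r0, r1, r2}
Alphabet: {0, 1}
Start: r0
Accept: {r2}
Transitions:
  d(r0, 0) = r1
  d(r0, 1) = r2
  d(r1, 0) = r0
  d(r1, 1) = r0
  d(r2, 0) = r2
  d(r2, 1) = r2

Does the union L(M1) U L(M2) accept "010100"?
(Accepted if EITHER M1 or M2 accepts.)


M1: final=q0 accepted=False
M2: final=r0 accepted=False

No, union rejects (neither accepts)


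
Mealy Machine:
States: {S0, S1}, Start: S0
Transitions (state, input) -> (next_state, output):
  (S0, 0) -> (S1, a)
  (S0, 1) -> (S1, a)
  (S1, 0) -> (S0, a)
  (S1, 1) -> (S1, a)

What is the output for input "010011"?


Step-by-step:
  (S0, 0) -> (S1, a)
  (S1, 1) -> (S1, a)
  (S1, 0) -> (S0, a)
  (S0, 0) -> (S1, a)
  (S1, 1) -> (S1, a)
  (S1, 1) -> (S1, a)

"aaaaaa"


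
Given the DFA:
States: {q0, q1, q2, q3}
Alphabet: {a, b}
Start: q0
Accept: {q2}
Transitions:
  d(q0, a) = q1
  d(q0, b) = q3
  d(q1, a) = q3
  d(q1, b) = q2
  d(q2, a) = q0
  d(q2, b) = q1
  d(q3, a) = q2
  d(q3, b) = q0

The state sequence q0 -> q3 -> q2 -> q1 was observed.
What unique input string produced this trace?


Trace back each transition to find the symbol:
  q0 --[b]--> q3
  q3 --[a]--> q2
  q2 --[b]--> q1

"bab"


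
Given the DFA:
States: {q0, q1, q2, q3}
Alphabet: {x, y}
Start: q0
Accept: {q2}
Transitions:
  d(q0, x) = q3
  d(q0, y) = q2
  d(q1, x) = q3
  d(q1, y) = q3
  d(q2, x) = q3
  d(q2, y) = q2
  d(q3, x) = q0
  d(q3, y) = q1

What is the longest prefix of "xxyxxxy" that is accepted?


Run the DFA, marking each prefix where the state is accepting:
  "" -> q0 [reject]
  "x" -> q3 [reject]
  "xx" -> q0 [reject]
  "xxy" -> q2 [accept]
  "xxyx" -> q3 [reject]
  "xxyxx" -> q0 [reject]
  "xxyxxx" -> q3 [reject]
  "xxyxxxy" -> q1 [reject]

"xxy"


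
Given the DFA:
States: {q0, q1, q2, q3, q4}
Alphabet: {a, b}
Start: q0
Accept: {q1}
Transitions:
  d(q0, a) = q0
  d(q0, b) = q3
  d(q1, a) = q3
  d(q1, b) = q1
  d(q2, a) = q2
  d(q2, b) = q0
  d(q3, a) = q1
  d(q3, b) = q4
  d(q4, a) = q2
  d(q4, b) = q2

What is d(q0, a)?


Looking up transition d(q0, a)

q0


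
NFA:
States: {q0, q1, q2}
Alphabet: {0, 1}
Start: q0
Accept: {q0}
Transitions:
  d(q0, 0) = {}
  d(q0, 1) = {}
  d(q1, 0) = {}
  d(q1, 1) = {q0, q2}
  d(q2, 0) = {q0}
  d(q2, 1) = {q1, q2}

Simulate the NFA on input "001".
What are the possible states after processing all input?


Start: {q0}
  --0--> {}
  --0--> {}
  --1--> {}

{} (empty set, no valid transitions)


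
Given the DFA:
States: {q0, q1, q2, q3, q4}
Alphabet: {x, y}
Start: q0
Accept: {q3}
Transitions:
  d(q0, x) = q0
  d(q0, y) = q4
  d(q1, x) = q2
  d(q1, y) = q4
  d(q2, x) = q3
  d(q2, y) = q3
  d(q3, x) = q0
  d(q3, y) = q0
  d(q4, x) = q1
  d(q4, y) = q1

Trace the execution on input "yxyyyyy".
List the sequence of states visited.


Input: yxyyyyy
d(q0, y) = q4
d(q4, x) = q1
d(q1, y) = q4
d(q4, y) = q1
d(q1, y) = q4
d(q4, y) = q1
d(q1, y) = q4


q0 -> q4 -> q1 -> q4 -> q1 -> q4 -> q1 -> q4


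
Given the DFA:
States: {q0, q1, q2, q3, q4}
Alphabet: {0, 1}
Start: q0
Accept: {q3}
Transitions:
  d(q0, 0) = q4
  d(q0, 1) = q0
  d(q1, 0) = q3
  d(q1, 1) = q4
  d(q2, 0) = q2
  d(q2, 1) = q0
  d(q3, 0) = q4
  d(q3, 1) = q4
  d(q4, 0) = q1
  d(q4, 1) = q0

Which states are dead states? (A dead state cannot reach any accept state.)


Forward reachability from each state:
  q0 -> reaches accept state q3 (live)
  q1 -> reaches accept state q3 (live)
  q2 -> reaches accept state q3 (live)
  q3 -> reaches accept state q3 (live)
  q4 -> reaches accept state q3 (live)

None (all states can reach an accept state)


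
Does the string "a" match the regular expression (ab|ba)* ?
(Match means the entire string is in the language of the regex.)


|string| = 1; first = 'a'; last = 'a'

No, "a" does not match (ab|ba)*


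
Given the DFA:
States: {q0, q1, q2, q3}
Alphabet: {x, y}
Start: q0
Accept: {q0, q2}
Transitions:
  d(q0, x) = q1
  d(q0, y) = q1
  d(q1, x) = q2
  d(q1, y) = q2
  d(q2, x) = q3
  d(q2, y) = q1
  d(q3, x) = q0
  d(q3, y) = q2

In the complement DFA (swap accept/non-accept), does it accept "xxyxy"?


Trace: q0 -> q1 -> q2 -> q1 -> q2 -> q1
Final: q1
Original accept: {q0, q2}
Complement: q1 is not in original accept

Yes, complement accepts (original rejects)


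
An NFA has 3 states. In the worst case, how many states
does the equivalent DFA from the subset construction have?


Subset construction: one DFA state per subset of NFA states.
2^3 = 8

8


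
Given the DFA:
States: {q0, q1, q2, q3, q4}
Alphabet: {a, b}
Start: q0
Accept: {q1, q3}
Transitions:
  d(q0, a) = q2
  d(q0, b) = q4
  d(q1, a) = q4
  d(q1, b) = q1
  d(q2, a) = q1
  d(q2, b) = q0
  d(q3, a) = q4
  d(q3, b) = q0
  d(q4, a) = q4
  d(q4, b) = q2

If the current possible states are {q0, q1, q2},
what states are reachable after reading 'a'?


Apply transition on 'a' from each current state:
  d(q0, a) = q2
  d(q1, a) = q4
  d(q2, a) = q1

{q1, q2, q4}


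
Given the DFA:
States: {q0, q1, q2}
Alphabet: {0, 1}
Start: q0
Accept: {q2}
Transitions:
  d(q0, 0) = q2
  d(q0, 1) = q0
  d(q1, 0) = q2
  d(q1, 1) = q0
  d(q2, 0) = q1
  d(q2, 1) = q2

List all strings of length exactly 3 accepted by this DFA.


All strings of length 3: 8 total
Accepted: 4

"000", "011", "101", "110"


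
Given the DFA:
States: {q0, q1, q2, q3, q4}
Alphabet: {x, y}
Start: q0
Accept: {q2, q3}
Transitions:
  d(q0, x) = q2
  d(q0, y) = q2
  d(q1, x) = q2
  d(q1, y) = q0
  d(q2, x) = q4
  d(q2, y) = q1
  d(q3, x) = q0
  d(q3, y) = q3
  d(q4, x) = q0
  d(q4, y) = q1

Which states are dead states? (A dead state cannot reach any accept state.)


Forward reachability from each state:
  q0 -> reaches accept state q2 (live)
  q1 -> reaches accept state q2 (live)
  q2 -> reaches accept state q2 (live)
  q3 -> reaches accept state q2 (live)
  q4 -> reaches accept state q2 (live)

None (all states can reach an accept state)


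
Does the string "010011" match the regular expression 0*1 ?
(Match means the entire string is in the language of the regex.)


|string| = 6; first = '0'; last = '1'

No, "010011" does not match 0*1


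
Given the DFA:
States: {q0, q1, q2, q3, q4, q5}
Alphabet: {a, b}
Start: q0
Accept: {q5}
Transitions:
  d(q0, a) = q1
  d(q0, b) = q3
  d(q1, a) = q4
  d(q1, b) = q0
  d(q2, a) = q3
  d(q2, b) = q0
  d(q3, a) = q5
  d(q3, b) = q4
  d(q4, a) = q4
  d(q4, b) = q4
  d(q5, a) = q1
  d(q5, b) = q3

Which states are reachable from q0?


BFS from q0:
  layer 0: {q0}
  layer 1: {q1, q3}
  layer 2: {q4, q5}

{q0, q1, q3, q4, q5}


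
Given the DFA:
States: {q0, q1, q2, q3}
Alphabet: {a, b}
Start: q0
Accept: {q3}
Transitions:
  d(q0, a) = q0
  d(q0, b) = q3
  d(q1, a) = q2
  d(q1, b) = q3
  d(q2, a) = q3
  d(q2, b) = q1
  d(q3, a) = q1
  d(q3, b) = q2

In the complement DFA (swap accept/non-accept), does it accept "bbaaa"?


Trace: q0 -> q3 -> q2 -> q3 -> q1 -> q2
Final: q2
Original accept: {q3}
Complement: q2 is not in original accept

Yes, complement accepts (original rejects)


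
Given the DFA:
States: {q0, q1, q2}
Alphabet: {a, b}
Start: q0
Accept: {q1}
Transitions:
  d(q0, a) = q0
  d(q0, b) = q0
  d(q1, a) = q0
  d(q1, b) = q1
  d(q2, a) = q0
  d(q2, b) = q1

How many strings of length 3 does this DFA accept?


Enumerating all length-3 strings:
  "aaa" -> q0 [reject]
  "aab" -> q0 [reject]
  "aba" -> q0 [reject]
  "abb" -> q0 [reject]
  "baa" -> q0 [reject]
  "bab" -> q0 [reject]
  "bba" -> q0 [reject]
  "bbb" -> q0 [reject]

0 out of 8


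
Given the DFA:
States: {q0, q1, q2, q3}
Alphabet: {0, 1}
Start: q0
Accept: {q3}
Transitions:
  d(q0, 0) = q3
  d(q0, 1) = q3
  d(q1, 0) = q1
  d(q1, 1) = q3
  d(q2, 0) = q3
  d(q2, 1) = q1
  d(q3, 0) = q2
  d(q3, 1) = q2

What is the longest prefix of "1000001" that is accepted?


Run the DFA, marking each prefix where the state is accepting:
  "" -> q0 [reject]
  "1" -> q3 [accept]
  "10" -> q2 [reject]
  "100" -> q3 [accept]
  "1000" -> q2 [reject]
  "10000" -> q3 [accept]
  "100000" -> q2 [reject]
  "1000001" -> q1 [reject]

"10000"


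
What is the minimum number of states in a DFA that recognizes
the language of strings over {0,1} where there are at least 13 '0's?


States: count = 0, 1, ..., 12, and a final '>= 13' state.
Total: 13 + 1 = 14. Accept = '>= 13' state.

14


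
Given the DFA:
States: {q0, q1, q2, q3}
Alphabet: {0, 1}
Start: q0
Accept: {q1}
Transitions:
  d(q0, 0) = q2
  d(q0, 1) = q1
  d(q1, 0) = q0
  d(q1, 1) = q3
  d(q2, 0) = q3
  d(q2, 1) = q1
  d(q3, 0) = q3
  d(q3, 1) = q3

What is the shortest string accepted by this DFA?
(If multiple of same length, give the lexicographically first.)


BFS by string length (lex-first path to each state shown):
  len 0: q0<-""
  len 1: q1<-"1", q2<-"0"
Found accept state at length 1.

"1"


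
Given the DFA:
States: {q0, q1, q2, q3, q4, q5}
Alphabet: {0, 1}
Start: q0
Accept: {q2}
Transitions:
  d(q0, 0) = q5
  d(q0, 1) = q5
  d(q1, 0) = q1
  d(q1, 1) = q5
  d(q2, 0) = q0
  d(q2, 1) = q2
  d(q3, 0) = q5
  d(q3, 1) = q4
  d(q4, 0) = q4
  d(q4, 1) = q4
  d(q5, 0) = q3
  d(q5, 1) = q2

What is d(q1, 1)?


Looking up transition d(q1, 1)

q5


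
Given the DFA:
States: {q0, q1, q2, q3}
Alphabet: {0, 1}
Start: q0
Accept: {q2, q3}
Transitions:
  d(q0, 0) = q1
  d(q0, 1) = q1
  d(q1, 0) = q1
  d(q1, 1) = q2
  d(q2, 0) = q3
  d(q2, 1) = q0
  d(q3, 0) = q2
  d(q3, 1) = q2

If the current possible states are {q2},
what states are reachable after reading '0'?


Apply transition on '0' from each current state:
  d(q2, 0) = q3

{q3}


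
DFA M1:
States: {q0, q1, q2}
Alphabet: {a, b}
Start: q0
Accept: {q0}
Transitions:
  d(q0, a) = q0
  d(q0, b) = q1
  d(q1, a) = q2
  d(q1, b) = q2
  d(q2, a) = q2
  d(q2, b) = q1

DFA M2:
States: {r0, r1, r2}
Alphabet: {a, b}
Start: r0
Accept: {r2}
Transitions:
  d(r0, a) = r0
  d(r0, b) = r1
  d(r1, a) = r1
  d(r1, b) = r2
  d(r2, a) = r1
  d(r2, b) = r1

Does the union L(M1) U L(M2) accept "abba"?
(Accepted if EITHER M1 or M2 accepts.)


M1: final=q2 accepted=False
M2: final=r1 accepted=False

No, union rejects (neither accepts)


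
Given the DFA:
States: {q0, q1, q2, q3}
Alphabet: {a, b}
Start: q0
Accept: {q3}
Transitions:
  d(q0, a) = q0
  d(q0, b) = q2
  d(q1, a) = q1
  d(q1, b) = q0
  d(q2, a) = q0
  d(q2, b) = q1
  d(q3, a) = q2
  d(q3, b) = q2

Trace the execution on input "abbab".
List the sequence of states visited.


Input: abbab
d(q0, a) = q0
d(q0, b) = q2
d(q2, b) = q1
d(q1, a) = q1
d(q1, b) = q0


q0 -> q0 -> q2 -> q1 -> q1 -> q0


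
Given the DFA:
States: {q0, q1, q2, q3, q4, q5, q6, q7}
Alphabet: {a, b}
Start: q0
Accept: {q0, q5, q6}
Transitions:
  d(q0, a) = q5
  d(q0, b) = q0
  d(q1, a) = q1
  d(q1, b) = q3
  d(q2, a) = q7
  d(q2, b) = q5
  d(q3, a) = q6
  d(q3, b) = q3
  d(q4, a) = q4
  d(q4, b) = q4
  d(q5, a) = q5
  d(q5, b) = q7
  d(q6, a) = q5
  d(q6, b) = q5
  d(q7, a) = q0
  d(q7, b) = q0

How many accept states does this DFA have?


Accept states listed: {q0, q5, q6}
Counting: q0(1) q5(2) q6(3)

3


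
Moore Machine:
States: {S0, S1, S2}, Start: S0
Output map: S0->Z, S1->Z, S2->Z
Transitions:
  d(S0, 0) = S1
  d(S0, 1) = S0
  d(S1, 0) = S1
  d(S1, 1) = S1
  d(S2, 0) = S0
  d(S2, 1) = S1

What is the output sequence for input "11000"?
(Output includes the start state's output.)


Start: S0 (output Z)
  --1--> S0 (output Z)
  --1--> S0 (output Z)
  --0--> S1 (output Z)
  --0--> S1 (output Z)
  --0--> S1 (output Z)

"ZZZZZZ"


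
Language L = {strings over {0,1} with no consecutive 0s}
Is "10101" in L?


'00' does not occur

Yes, "10101" is in L


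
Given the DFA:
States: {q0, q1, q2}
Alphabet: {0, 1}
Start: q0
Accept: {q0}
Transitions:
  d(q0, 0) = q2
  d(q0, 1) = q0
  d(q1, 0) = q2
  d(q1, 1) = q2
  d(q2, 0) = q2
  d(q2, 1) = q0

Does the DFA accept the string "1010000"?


Trace: q0 -> q0 -> q2 -> q0 -> q2 -> q2 -> q2 -> q2
Final state: q2
Accept states: {q0}

No, rejected (final state q2 is not an accept state)


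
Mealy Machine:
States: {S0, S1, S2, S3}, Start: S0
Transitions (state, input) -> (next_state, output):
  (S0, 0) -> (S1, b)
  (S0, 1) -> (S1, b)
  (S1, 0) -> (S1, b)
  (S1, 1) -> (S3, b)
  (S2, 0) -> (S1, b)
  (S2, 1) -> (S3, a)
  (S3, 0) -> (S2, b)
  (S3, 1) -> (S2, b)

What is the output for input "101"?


Step-by-step:
  (S0, 1) -> (S1, b)
  (S1, 0) -> (S1, b)
  (S1, 1) -> (S3, b)

"bbb"


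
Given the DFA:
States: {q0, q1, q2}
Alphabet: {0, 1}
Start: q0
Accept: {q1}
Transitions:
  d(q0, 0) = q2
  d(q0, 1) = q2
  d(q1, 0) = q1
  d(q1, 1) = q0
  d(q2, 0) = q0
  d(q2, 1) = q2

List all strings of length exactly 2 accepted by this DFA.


All strings of length 2: 4 total
Accepted: 0

None


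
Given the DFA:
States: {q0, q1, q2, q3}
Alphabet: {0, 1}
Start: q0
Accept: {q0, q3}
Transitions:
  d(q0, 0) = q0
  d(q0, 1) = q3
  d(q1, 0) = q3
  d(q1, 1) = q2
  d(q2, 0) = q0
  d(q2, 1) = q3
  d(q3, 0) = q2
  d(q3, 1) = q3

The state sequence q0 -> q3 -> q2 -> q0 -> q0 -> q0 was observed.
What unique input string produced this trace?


Trace back each transition to find the symbol:
  q0 --[1]--> q3
  q3 --[0]--> q2
  q2 --[0]--> q0
  q0 --[0]--> q0
  q0 --[0]--> q0

"10000"


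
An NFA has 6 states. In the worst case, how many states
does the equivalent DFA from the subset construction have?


Subset construction: one DFA state per subset of NFA states.
2^6 = 64

64


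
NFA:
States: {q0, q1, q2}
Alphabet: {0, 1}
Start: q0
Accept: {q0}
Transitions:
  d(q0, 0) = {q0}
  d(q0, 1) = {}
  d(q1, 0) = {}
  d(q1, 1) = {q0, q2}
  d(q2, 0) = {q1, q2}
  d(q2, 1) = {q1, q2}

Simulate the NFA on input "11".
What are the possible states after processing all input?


Start: {q0}
  --1--> {}
  --1--> {}

{} (empty set, no valid transitions)


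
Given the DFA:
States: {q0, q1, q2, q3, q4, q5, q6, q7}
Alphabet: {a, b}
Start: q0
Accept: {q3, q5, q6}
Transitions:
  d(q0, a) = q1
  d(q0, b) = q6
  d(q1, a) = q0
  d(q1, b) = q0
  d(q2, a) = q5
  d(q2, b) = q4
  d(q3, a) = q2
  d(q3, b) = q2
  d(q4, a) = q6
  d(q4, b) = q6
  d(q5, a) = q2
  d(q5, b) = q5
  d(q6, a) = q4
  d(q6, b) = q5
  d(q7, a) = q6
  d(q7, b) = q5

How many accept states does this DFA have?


Accept states listed: {q3, q5, q6}
Counting: q3(1) q5(2) q6(3)

3


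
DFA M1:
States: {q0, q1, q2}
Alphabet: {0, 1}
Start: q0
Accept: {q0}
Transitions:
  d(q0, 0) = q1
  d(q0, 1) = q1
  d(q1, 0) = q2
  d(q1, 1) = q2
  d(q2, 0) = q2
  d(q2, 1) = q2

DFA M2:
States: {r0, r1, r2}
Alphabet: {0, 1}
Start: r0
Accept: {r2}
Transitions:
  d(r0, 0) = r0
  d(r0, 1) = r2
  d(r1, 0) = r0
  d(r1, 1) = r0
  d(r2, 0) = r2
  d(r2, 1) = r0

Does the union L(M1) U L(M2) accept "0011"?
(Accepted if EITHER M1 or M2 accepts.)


M1: final=q2 accepted=False
M2: final=r0 accepted=False

No, union rejects (neither accepts)


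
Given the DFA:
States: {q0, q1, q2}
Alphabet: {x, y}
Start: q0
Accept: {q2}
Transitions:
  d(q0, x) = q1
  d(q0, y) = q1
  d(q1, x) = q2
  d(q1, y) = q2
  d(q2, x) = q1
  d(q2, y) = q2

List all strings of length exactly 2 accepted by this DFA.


All strings of length 2: 4 total
Accepted: 4

"xx", "xy", "yx", "yy"


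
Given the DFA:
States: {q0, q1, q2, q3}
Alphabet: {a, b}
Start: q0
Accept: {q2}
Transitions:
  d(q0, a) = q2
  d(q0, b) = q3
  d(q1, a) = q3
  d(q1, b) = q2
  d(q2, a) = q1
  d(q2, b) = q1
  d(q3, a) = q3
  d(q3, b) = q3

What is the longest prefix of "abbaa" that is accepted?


Run the DFA, marking each prefix where the state is accepting:
  "" -> q0 [reject]
  "a" -> q2 [accept]
  "ab" -> q1 [reject]
  "abb" -> q2 [accept]
  "abba" -> q1 [reject]
  "abbaa" -> q3 [reject]

"abb"


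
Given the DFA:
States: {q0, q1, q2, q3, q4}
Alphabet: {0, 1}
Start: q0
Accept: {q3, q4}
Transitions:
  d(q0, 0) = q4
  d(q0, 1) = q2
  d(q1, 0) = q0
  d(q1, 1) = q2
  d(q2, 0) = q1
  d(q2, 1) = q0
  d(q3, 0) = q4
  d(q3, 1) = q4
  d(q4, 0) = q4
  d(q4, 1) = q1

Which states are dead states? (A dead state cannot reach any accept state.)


Forward reachability from each state:
  q0 -> reaches accept state q4 (live)
  q1 -> reaches accept state q4 (live)
  q2 -> reaches accept state q4 (live)
  q3 -> reaches accept state q3 (live)
  q4 -> reaches accept state q4 (live)

None (all states can reach an accept state)


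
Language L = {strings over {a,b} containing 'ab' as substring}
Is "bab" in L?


'ab' occurs at index 1

Yes, "bab" is in L


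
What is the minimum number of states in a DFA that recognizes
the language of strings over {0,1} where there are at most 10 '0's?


States: count = 0, 1, ..., 10 (all accepting; 11 states), plus a dead state for count > 10.
Total: 11 + 1 = 12.

12


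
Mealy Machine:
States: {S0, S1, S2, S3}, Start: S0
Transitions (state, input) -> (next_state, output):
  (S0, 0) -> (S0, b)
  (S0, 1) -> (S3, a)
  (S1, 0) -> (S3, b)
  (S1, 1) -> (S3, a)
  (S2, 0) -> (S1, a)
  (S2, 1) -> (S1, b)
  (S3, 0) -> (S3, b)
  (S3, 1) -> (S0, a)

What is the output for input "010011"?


Step-by-step:
  (S0, 0) -> (S0, b)
  (S0, 1) -> (S3, a)
  (S3, 0) -> (S3, b)
  (S3, 0) -> (S3, b)
  (S3, 1) -> (S0, a)
  (S0, 1) -> (S3, a)

"babbaa"


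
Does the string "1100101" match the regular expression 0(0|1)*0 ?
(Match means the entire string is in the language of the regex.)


|string| = 7; first = '1'; last = '1'

No, "1100101" does not match 0(0|1)*0


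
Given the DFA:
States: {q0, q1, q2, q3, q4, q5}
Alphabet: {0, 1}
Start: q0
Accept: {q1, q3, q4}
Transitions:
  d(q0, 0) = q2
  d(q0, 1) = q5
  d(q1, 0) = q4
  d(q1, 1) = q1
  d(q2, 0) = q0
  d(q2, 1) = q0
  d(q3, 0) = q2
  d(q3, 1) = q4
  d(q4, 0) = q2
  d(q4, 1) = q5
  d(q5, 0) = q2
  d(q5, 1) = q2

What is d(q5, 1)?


Looking up transition d(q5, 1)

q2


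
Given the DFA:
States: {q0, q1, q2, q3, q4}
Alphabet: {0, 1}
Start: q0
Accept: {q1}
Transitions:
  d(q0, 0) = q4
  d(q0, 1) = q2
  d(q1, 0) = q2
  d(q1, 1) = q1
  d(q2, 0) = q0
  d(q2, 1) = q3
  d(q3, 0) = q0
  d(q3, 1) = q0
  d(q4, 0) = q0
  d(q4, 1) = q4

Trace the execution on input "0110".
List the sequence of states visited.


Input: 0110
d(q0, 0) = q4
d(q4, 1) = q4
d(q4, 1) = q4
d(q4, 0) = q0


q0 -> q4 -> q4 -> q4 -> q0


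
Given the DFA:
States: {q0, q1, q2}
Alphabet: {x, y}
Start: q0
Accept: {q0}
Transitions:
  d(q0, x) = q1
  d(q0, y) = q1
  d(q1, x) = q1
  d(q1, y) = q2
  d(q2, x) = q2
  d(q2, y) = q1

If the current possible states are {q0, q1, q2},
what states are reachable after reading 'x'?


Apply transition on 'x' from each current state:
  d(q0, x) = q1
  d(q1, x) = q1
  d(q2, x) = q2

{q1, q2}


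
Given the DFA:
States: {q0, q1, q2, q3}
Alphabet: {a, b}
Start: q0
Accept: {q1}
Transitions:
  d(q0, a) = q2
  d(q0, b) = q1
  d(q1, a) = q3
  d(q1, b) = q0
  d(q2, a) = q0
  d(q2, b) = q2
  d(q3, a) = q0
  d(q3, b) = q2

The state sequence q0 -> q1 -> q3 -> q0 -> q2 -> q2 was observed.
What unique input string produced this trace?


Trace back each transition to find the symbol:
  q0 --[b]--> q1
  q1 --[a]--> q3
  q3 --[a]--> q0
  q0 --[a]--> q2
  q2 --[b]--> q2

"baaab"


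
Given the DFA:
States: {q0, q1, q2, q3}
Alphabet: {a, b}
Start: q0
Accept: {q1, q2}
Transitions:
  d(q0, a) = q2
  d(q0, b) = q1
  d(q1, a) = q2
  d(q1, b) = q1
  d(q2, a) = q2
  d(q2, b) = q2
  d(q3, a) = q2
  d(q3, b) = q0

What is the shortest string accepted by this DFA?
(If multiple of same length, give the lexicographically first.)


BFS by string length (lex-first path to each state shown):
  len 0: q0<-""
  len 1: q1<-"b", q2<-"a"
Found accept state at length 1.

"a"


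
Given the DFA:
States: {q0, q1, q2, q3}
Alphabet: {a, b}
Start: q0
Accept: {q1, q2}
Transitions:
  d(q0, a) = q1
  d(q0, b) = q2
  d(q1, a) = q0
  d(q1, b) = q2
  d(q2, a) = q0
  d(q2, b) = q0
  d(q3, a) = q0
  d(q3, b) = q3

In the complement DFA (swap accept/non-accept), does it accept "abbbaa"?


Trace: q0 -> q1 -> q2 -> q0 -> q2 -> q0 -> q1
Final: q1
Original accept: {q1, q2}
Complement: q1 is in original accept

No, complement rejects (original accepts)


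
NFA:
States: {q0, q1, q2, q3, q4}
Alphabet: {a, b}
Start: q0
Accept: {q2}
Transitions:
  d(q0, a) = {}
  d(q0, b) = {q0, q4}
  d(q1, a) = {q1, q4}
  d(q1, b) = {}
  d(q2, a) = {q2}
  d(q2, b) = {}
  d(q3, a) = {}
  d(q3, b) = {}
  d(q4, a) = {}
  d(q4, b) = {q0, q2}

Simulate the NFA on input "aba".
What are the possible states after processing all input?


Start: {q0}
  --a--> {}
  --b--> {}
  --a--> {}

{} (empty set, no valid transitions)


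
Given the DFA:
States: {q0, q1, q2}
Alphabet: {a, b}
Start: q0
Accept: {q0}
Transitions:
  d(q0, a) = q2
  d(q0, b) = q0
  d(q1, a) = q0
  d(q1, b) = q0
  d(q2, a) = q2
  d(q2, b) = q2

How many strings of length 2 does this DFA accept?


Enumerating all length-2 strings:
  "aa" -> q2 [reject]
  "ab" -> q2 [reject]
  "ba" -> q2 [reject]
  "bb" -> q0 [accept]

1 out of 4


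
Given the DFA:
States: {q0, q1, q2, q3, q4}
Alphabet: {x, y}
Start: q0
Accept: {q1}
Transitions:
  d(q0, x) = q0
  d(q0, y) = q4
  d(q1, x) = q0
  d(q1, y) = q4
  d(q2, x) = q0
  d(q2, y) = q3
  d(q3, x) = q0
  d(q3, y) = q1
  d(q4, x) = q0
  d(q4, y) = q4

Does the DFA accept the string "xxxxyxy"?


Trace: q0 -> q0 -> q0 -> q0 -> q0 -> q4 -> q0 -> q4
Final state: q4
Accept states: {q1}

No, rejected (final state q4 is not an accept state)


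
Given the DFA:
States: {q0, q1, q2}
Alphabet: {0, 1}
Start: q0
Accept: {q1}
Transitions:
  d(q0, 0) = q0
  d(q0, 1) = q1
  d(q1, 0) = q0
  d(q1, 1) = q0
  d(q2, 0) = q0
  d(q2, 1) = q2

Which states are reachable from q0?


BFS from q0:
  layer 0: {q0}
  layer 1: {q1}

{q0, q1}


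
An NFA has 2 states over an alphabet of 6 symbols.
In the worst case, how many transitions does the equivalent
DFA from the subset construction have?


Subset construction: one DFA state per subset of NFA states = 2^2 = 4 states.
Each DFA state has 6 outgoing transitions: 4 * 6 = 24

24


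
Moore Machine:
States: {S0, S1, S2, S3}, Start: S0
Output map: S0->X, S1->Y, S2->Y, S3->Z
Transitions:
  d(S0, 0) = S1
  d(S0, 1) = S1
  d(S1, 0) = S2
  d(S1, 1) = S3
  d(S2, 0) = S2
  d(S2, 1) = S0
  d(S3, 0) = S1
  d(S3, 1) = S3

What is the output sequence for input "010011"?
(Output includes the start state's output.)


Start: S0 (output X)
  --0--> S1 (output Y)
  --1--> S3 (output Z)
  --0--> S1 (output Y)
  --0--> S2 (output Y)
  --1--> S0 (output X)
  --1--> S1 (output Y)

"XYZYYXY"


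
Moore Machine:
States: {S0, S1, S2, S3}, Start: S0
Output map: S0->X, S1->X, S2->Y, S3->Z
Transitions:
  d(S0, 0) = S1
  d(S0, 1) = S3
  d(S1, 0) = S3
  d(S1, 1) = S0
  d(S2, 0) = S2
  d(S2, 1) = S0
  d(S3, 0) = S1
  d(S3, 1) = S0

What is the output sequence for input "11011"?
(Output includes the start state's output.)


Start: S0 (output X)
  --1--> S3 (output Z)
  --1--> S0 (output X)
  --0--> S1 (output X)
  --1--> S0 (output X)
  --1--> S3 (output Z)

"XZXXXZ"


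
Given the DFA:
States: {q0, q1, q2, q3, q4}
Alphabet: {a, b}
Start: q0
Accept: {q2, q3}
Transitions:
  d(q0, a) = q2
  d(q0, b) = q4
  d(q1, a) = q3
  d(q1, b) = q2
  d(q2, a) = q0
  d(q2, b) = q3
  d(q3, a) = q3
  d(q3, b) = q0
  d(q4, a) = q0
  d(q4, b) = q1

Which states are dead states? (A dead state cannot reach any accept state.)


Forward reachability from each state:
  q0 -> reaches accept state q2 (live)
  q1 -> reaches accept state q2 (live)
  q2 -> reaches accept state q2 (live)
  q3 -> reaches accept state q2 (live)
  q4 -> reaches accept state q2 (live)

None (all states can reach an accept state)


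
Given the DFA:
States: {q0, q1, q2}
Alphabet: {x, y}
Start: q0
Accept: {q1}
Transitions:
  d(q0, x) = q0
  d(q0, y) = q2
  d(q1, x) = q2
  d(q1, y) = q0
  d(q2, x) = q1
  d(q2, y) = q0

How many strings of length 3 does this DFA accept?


Enumerating all length-3 strings:
  "xxx" -> q0 [reject]
  "xxy" -> q2 [reject]
  "xyx" -> q1 [accept]
  "xyy" -> q0 [reject]
  "yxx" -> q2 [reject]
  "yxy" -> q0 [reject]
  "yyx" -> q0 [reject]
  "yyy" -> q2 [reject]

1 out of 8


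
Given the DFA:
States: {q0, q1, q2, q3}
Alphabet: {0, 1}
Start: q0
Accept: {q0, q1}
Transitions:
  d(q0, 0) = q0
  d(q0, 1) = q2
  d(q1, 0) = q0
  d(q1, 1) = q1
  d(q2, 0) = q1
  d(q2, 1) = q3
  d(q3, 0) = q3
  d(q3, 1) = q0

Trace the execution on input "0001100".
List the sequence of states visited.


Input: 0001100
d(q0, 0) = q0
d(q0, 0) = q0
d(q0, 0) = q0
d(q0, 1) = q2
d(q2, 1) = q3
d(q3, 0) = q3
d(q3, 0) = q3


q0 -> q0 -> q0 -> q0 -> q2 -> q3 -> q3 -> q3


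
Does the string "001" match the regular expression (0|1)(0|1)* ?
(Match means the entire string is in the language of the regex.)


|string| = 3; first = '0'; last = '1'

Yes, "001" matches (0|1)(0|1)*


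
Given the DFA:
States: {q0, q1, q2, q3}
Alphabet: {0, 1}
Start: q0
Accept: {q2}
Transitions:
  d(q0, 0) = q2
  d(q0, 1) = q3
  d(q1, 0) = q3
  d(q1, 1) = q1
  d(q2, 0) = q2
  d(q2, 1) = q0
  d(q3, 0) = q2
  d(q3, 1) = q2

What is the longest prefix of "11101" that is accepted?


Run the DFA, marking each prefix where the state is accepting:
  "" -> q0 [reject]
  "1" -> q3 [reject]
  "11" -> q2 [accept]
  "111" -> q0 [reject]
  "1110" -> q2 [accept]
  "11101" -> q0 [reject]

"1110"


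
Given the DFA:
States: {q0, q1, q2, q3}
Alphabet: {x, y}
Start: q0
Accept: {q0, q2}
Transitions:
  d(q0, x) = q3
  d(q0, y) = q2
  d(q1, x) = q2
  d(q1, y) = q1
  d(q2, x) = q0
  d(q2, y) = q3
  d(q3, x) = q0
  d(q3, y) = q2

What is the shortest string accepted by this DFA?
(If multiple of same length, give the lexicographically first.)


BFS by string length (lex-first path to each state shown):
  len 0: q0<-""
Found accept state at length 0.

"" (empty string)


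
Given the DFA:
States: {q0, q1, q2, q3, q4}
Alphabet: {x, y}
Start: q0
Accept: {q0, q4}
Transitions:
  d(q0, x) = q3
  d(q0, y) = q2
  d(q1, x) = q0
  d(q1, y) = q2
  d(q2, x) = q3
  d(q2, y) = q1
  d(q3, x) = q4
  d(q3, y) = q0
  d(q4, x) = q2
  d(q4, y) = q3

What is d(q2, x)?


Looking up transition d(q2, x)

q3


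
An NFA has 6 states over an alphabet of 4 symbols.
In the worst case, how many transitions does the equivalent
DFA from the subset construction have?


Subset construction: one DFA state per subset of NFA states = 2^6 = 64 states.
Each DFA state has 4 outgoing transitions: 64 * 4 = 256

256


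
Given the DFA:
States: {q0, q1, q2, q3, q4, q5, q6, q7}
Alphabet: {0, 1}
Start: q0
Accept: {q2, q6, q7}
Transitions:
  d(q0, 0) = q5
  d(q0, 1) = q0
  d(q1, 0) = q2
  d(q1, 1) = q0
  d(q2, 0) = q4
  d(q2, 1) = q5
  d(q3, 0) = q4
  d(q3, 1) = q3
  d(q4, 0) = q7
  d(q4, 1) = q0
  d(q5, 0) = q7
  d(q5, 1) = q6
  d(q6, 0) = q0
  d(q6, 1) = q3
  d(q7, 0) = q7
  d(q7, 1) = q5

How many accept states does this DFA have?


Accept states listed: {q2, q6, q7}
Counting: q2(1) q6(2) q7(3)

3


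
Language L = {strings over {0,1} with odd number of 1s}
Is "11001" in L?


count('1') = 3; 3 mod 2 = 1

Yes, "11001" is in L


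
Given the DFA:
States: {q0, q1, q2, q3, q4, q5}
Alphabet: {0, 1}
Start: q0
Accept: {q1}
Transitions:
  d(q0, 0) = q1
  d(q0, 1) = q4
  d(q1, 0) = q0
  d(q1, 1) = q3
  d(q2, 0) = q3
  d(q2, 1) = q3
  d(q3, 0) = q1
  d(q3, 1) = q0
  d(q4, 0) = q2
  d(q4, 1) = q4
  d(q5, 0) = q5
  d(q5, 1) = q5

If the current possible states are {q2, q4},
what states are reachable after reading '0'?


Apply transition on '0' from each current state:
  d(q2, 0) = q3
  d(q4, 0) = q2

{q2, q3}


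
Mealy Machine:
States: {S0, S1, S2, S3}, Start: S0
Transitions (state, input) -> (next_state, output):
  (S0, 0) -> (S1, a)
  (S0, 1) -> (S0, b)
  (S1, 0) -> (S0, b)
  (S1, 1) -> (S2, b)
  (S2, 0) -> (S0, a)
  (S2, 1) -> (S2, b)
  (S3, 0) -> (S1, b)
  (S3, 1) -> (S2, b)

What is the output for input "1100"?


Step-by-step:
  (S0, 1) -> (S0, b)
  (S0, 1) -> (S0, b)
  (S0, 0) -> (S1, a)
  (S1, 0) -> (S0, b)

"bbab"


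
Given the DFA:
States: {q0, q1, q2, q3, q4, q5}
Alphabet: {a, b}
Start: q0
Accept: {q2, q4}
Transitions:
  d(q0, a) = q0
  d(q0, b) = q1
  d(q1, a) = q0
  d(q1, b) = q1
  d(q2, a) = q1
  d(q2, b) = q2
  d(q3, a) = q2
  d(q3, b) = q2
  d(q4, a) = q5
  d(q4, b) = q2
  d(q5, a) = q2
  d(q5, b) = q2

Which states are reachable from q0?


BFS from q0:
  layer 0: {q0}
  layer 1: {q1}

{q0, q1}


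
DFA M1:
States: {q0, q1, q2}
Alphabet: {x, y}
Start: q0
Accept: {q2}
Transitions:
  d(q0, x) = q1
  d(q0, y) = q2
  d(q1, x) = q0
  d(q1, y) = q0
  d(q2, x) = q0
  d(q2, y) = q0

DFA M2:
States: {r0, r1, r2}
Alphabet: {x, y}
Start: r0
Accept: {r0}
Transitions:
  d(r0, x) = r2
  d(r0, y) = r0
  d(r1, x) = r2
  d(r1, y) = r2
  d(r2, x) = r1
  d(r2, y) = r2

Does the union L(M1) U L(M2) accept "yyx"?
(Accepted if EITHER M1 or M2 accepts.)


M1: final=q1 accepted=False
M2: final=r2 accepted=False

No, union rejects (neither accepts)


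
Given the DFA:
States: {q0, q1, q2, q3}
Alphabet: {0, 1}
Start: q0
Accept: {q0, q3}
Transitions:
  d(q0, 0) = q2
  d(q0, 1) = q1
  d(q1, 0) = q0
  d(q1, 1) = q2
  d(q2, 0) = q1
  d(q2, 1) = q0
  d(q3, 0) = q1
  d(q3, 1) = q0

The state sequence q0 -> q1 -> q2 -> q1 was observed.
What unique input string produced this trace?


Trace back each transition to find the symbol:
  q0 --[1]--> q1
  q1 --[1]--> q2
  q2 --[0]--> q1

"110"


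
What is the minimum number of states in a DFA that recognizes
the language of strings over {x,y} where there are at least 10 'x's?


States: count = 0, 1, ..., 9, and a final '>= 10' state.
Total: 10 + 1 = 11. Accept = '>= 10' state.

11


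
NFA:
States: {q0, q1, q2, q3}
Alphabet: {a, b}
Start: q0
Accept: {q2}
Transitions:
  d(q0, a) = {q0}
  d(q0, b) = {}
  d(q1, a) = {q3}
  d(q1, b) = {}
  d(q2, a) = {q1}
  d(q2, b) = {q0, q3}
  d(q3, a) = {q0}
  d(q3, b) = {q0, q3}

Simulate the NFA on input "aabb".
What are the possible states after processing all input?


Start: {q0}
  --a--> {q0}
  --a--> {q0}
  --b--> {}
  --b--> {}

{} (empty set, no valid transitions)


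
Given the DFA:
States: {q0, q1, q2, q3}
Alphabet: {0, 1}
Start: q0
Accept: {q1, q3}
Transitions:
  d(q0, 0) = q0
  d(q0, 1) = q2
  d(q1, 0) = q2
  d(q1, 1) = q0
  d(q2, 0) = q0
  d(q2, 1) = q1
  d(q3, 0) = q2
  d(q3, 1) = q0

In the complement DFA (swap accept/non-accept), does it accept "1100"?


Trace: q0 -> q2 -> q1 -> q2 -> q0
Final: q0
Original accept: {q1, q3}
Complement: q0 is not in original accept

Yes, complement accepts (original rejects)


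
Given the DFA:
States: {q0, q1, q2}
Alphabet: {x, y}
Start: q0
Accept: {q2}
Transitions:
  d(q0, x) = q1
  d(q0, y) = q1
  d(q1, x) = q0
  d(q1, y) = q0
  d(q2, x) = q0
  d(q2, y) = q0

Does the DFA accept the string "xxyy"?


Trace: q0 -> q1 -> q0 -> q1 -> q0
Final state: q0
Accept states: {q2}

No, rejected (final state q0 is not an accept state)


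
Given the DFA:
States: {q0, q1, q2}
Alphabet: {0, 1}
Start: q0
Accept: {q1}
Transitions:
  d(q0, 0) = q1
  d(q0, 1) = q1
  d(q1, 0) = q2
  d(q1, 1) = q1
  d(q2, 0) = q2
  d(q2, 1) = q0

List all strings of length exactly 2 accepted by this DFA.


All strings of length 2: 4 total
Accepted: 2

"01", "11"


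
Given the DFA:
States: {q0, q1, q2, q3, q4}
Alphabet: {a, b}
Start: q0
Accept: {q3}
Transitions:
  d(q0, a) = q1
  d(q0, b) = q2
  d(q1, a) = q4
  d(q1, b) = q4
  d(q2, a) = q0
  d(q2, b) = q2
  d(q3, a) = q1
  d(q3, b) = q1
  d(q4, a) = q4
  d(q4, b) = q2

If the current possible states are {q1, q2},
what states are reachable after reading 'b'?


Apply transition on 'b' from each current state:
  d(q1, b) = q4
  d(q2, b) = q2

{q2, q4}


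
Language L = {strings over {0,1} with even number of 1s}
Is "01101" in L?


count('1') = 3; 3 mod 2 = 1

No, "01101" is not in L


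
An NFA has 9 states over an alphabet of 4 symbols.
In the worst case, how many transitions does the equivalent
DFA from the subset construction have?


Subset construction: one DFA state per subset of NFA states = 2^9 = 512 states.
Each DFA state has 4 outgoing transitions: 512 * 4 = 2048

2048


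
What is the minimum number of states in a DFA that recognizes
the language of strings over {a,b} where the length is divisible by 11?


States track (length) mod 11.
Need 11 states: one per remainder 0..10; accept = remainder 0.

11


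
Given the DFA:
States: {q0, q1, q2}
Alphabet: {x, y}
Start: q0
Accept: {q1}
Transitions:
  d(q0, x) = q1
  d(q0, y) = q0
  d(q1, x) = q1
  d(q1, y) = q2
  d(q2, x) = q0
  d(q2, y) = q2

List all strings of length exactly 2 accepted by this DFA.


All strings of length 2: 4 total
Accepted: 2

"xx", "yx"


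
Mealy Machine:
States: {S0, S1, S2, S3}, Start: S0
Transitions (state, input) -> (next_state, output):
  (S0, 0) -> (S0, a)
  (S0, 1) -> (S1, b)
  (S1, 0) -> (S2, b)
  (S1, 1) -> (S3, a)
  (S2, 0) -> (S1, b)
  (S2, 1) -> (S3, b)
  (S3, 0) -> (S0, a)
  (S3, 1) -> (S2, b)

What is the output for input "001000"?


Step-by-step:
  (S0, 0) -> (S0, a)
  (S0, 0) -> (S0, a)
  (S0, 1) -> (S1, b)
  (S1, 0) -> (S2, b)
  (S2, 0) -> (S1, b)
  (S1, 0) -> (S2, b)

"aabbbb"


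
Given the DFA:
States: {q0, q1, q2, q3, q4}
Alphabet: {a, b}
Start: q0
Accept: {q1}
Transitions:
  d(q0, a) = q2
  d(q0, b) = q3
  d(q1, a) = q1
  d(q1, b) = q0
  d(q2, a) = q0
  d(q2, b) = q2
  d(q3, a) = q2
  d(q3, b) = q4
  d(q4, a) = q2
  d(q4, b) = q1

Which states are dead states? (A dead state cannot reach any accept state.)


Forward reachability from each state:
  q0 -> reaches accept state q1 (live)
  q1 -> reaches accept state q1 (live)
  q2 -> reaches accept state q1 (live)
  q3 -> reaches accept state q1 (live)
  q4 -> reaches accept state q1 (live)

None (all states can reach an accept state)


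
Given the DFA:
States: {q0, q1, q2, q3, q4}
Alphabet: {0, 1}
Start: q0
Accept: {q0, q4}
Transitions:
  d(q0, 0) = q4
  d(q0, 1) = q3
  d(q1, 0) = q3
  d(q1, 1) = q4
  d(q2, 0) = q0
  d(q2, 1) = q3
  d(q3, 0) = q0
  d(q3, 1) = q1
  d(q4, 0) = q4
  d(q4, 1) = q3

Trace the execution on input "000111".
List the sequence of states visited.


Input: 000111
d(q0, 0) = q4
d(q4, 0) = q4
d(q4, 0) = q4
d(q4, 1) = q3
d(q3, 1) = q1
d(q1, 1) = q4


q0 -> q4 -> q4 -> q4 -> q3 -> q1 -> q4


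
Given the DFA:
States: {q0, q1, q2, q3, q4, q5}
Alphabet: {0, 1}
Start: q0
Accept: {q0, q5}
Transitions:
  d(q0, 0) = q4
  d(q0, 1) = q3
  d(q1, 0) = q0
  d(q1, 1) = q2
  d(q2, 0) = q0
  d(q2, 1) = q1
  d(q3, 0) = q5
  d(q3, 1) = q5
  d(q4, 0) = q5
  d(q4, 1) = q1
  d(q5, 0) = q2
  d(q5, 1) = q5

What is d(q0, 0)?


Looking up transition d(q0, 0)

q4


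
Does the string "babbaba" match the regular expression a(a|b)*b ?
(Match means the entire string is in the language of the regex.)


|string| = 7; first = 'b'; last = 'a'

No, "babbaba" does not match a(a|b)*b


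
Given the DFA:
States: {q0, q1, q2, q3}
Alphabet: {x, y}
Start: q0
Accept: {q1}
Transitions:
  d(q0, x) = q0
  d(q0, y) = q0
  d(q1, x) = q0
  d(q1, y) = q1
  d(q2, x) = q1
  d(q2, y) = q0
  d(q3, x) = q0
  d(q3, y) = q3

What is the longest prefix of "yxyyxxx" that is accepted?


Run the DFA, marking each prefix where the state is accepting:
  "" -> q0 [reject]
  "y" -> q0 [reject]
  "yx" -> q0 [reject]
  "yxy" -> q0 [reject]
  "yxyy" -> q0 [reject]
  "yxyyx" -> q0 [reject]
  "yxyyxx" -> q0 [reject]
  "yxyyxxx" -> q0 [reject]

No prefix is accepted


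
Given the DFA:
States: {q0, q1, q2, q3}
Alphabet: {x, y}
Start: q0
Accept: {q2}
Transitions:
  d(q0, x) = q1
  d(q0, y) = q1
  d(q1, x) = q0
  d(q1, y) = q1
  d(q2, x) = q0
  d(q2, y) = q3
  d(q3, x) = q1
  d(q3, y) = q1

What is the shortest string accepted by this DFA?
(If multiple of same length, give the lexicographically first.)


BFS by string length (lex-first path to each state shown):
  len 0: q0<-""
  len 1: q1<-"x"
  len 2: q0<-"xx", q1<-"xy"
  len 3: q0<-"xyx", q1<-"xxx"
  len 4: q0<-"xxxx", q1<-"xxxy"
  len 5: q0<-"xxxyx", q1<-"xxxxx"
  len 6: q0<-"xxxxxx", q1<-"xxxxxy"
  len 7: q0<-"xxxxxyx", q1<-"xxxxxxx"
  len 8: q0<-"xxxxxxxx", q1<-"xxxxxxxy"

No string accepted (empty language)


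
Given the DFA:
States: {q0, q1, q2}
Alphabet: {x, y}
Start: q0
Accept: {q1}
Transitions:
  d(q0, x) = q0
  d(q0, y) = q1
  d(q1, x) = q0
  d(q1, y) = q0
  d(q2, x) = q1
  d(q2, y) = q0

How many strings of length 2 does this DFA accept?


Enumerating all length-2 strings:
  "xx" -> q0 [reject]
  "xy" -> q1 [accept]
  "yx" -> q0 [reject]
  "yy" -> q0 [reject]

1 out of 4


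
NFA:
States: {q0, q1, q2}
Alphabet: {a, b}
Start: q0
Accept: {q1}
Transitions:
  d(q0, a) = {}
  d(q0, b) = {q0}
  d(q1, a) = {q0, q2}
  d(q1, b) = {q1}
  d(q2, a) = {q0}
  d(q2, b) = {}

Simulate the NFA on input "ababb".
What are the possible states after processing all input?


Start: {q0}
  --a--> {}
  --b--> {}
  --a--> {}
  --b--> {}
  --b--> {}

{} (empty set, no valid transitions)


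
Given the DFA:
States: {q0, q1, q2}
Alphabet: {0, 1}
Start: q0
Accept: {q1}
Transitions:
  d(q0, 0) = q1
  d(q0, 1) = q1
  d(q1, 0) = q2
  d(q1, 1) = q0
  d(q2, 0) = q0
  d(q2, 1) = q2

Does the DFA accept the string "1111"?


Trace: q0 -> q1 -> q0 -> q1 -> q0
Final state: q0
Accept states: {q1}

No, rejected (final state q0 is not an accept state)


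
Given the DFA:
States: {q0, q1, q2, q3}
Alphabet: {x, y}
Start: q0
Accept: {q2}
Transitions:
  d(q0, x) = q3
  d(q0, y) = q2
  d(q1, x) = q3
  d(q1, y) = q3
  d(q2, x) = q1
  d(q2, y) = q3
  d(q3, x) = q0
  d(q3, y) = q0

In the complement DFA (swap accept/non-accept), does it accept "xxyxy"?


Trace: q0 -> q3 -> q0 -> q2 -> q1 -> q3
Final: q3
Original accept: {q2}
Complement: q3 is not in original accept

Yes, complement accepts (original rejects)
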